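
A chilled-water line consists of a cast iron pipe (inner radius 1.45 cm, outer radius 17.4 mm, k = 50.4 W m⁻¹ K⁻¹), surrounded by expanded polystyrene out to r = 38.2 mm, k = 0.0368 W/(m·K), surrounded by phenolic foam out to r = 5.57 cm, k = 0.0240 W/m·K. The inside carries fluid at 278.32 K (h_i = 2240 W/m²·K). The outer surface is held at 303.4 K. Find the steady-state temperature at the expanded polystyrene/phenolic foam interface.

T = 292.8 K

Resistance network (inner→outer):
  R'_conv,in = 1/(2πr h) = 1/(2π·0.0145·2240) = 0.004900 m·K/W
  R'_cast iron = ln(0.0174/0.0145)/(2πk) = 0.1823/(2π·50.4) = 5.757×10^-4 m·K/W
  R'_expanded polystyrene = ln(0.0382/0.0174)/(2πk) = 0.7864/(2π·0.0368) = 3.401 m·K/W
  R'_phenolic foam = ln(0.0557/0.0382)/(2πk) = 0.3771/(2π·0.0240) = 2.501 m·K/W
ΣR = 0.004900 + 5.757×10^-4 + 3.401 + 2.501 = 5.907 m·K/W
Q' = ΔT/ΣR = (278.32 K − 303.4 K)/5.907 = -4.246 W/m
From the inner boundary to the expanded polystyrene/phenolic foam interface, ΣR_partial = 3.406 m·K/W.
T_interface = T_in − Q'·ΣR_partial = 278.32 K − (-4.246)(3.406) = 292.8 K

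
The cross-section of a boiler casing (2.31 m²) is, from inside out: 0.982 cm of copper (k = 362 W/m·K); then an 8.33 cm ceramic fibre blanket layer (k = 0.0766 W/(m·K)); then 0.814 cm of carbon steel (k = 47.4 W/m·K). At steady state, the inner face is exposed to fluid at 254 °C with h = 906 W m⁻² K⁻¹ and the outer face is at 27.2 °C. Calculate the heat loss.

Q = 481 W

Treat each layer as a resistance in series:
  R_conv,in = 1/(hA) = 1/(906·2.31) = 4.778×10^-4 K/W
  R_copper = L/(kA) = 0.00982/(362·2.31) = 1.174×10^-5 K/W
  R_ceramic fibre blanket = L/(kA) = 0.0833/(0.0766·2.31) = 0.4708 K/W
  R_carbon steel = L/(kA) = 0.00814/(47.4·2.31) = 7.434×10^-5 K/W
ΣR = 4.778×10^-4 + 1.174×10^-5 + 0.4708 + 7.434×10^-5 = 0.4714 K/W
Q = ΔT/ΣR = (254 °C − 27.2 °C)/0.4714 = 481 W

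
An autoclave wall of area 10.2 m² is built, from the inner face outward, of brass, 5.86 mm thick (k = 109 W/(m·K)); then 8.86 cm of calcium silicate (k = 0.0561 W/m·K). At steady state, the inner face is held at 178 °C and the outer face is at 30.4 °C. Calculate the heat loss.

Q = 953 W

Treat each layer as a resistance in series:
  R_brass = L/(kA) = 0.00586/(109·10.2) = 5.271×10^-6 K/W
  R_calcium silicate = L/(kA) = 0.0886/(0.0561·10.2) = 0.1548 K/W
ΣR = 5.271×10^-6 + 0.1548 = 0.1548 K/W
Q = ΔT/ΣR = (178 °C − 30.4 °C)/0.1548 = 953 W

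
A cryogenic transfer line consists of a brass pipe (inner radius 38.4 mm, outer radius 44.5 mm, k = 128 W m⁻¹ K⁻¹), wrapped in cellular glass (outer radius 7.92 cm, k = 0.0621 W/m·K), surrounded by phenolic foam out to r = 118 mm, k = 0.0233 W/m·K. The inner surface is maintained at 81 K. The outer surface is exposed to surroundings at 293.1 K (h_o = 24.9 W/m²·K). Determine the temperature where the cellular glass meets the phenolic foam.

Resistance network (inner→outer):
  R'_brass = ln(0.0445/0.0384)/(2πk) = 0.1474/(2π·128) = 1.833×10^-4 m·K/W
  R'_cellular glass = ln(0.0792/0.0445)/(2πk) = 0.5765/(2π·0.0621) = 1.477 m·K/W
  R'_phenolic foam = ln(0.118/0.0792)/(2πk) = 0.3987/(2π·0.0233) = 2.723 m·K/W
  R'_conv,out = 1/(2πr h) = 1/(2π·0.118·24.9) = 0.05417 m·K/W
ΣR = 1.833×10^-4 + 1.477 + 2.723 + 0.05417 = 4.254 m·K/W
Q' = ΔT/ΣR = (81 K − 293.1 K)/4.254 = -49.86 W/m
From the inner boundary to the cellular glass/phenolic foam interface, ΣR_partial = 1.477 m·K/W.
T_interface = T_in − Q'·ΣR_partial = 81 K − (-49.86)(1.477) = 155 K

T = 155 K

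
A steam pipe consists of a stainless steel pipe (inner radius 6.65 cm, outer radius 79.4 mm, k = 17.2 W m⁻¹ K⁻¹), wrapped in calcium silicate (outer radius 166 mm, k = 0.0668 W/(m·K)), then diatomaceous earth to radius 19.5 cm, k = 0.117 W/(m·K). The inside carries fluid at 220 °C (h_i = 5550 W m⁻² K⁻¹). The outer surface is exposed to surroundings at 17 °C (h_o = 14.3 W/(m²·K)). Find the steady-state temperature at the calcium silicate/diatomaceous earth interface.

T = 44.5 °C

Treat each layer as a resistance in series:
  R'_conv,in = 1/(2πr h) = 1/(2π·0.0665·5550) = 4.312×10^-4 m·K/W
  R'_stainless steel = ln(0.0794/0.0665)/(2πk) = 0.1773/(2π·17.2) = 0.001641 m·K/W
  R'_calcium silicate = ln(0.166/0.0794)/(2πk) = 0.7375/(2π·0.0668) = 1.757 m·K/W
  R'_diatomaceous earth = ln(0.195/0.166)/(2πk) = 0.1610/(2π·0.117) = 0.2190 m·K/W
  R'_conv,out = 1/(2πr h) = 1/(2π·0.195·14.3) = 0.05708 m·K/W
ΣR = 4.312×10^-4 + 0.001641 + 1.757 + 0.2190 + 0.05708 = 2.035 m·K/W
Q' = ΔT/ΣR = (220 °C − 17 °C)/2.035 = 99.75 W/m
From the inner boundary to the calcium silicate/diatomaceous earth interface, ΣR_partial = 1.759 m·K/W.
T_interface = T_in − Q'·ΣR_partial = 220 °C − (99.75)(1.759) = 44.5 °C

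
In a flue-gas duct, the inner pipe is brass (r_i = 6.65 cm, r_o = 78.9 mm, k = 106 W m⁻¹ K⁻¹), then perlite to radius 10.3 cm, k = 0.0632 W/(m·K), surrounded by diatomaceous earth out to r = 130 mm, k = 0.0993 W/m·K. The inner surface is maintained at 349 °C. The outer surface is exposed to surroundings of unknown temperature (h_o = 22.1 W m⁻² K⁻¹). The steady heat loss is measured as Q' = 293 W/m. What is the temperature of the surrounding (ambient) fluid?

Sum the resistances:
  R'_brass = ln(0.0789/0.0665)/(2πk) = 0.1710/(2π·106) = 2.567×10^-4 m·K/W
  R'_perlite = ln(0.103/0.0789)/(2πk) = 0.2665/(2π·0.0632) = 0.6712 m·K/W
  R'_diatomaceous earth = ln(0.130/0.103)/(2πk) = 0.2328/(2π·0.0993) = 0.3731 m·K/W
  R'_conv,out = 1/(2πr h) = 1/(2π·0.130·22.1) = 0.05540 m·K/W
ΣR = 1.100 m·K/W
ΔT = Q'·ΣR = 293 × 1.100 = 322.3 K
Heat flows outward, so T_out = T_in − ΔT = 349 − 322.3 = 26.7 °C

T_out = 26.7 °C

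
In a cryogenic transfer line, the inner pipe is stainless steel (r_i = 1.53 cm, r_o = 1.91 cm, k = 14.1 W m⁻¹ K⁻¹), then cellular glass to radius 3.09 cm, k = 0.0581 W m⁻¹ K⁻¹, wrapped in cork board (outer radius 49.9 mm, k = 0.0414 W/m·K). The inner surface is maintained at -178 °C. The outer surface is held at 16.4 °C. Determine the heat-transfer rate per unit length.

Resistance network (inner→outer):
  R'_stainless steel = ln(0.0191/0.0153)/(2πk) = 0.2218/(2π·14.1) = 0.002504 m·K/W
  R'_cellular glass = ln(0.0309/0.0191)/(2πk) = 0.4811/(2π·0.0581) = 1.318 m·K/W
  R'_cork board = ln(0.0499/0.0309)/(2πk) = 0.4793/(2π·0.0414) = 1.842 m·K/W
ΣR = 0.002504 + 1.318 + 1.842 = 3.163 m·K/W
Q' = ΔT/ΣR = (-178 °C − 16.4 °C)/3.163 = -61.5 W/m
(Negative Q' ⇒ heat flows inward; heat gain = 61.5 W/m.)

Q' = 61.5 W/m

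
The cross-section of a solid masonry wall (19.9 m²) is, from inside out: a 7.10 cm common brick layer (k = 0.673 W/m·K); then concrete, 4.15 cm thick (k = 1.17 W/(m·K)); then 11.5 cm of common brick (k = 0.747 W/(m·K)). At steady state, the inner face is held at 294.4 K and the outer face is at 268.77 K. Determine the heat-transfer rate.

Q = 1730 W

Series thermal resistances, inner to outer:
  R_common brick = L/(kA) = 0.0710/(0.673·19.9) = 0.005301 K/W
  R_concrete = L/(kA) = 0.0415/(1.17·19.9) = 0.001782 K/W
  R_common brick = L/(kA) = 0.115/(0.747·19.9) = 0.007736 K/W
ΣR = 0.005301 + 0.001782 + 0.007736 = 0.01482 K/W
Q = ΔT/ΣR = (294.4 K − 268.77 K)/0.01482 = 1730 W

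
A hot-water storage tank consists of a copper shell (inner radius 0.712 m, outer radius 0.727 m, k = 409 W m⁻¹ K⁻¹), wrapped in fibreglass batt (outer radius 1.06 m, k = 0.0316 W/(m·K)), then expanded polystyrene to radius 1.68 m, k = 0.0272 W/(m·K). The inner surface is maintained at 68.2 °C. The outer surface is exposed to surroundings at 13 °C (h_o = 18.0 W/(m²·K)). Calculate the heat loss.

Q = 26.2 W

Resistance network (inner→outer):
  R_copper = (1/0.712 − 1/0.727)/(4πk) = 0.02898/(4π·409) = 5.638×10^-6 K/W
  R_fibreglass batt = (1/0.727 − 1/1.06)/(4πk) = 0.4321/(4π·0.0316) = 1.088 K/W
  R_expanded polystyrene = (1/1.06 − 1/1.68)/(4πk) = 0.3482/(4π·0.0272) = 1.019 K/W
  R_conv,out = 1/(4πr²h) = 1/(4π·1.68²·18.0) = 0.001566 K/W
ΣR = 5.638×10^-6 + 1.088 + 1.019 + 0.001566 = 2.109 K/W
Q = ΔT/ΣR = (68.2 °C − 13 °C)/2.109 = 26.2 W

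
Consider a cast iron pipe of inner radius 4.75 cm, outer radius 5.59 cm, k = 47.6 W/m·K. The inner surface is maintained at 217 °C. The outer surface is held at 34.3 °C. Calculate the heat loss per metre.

Q' = 336 kW/m

Q' = 2πk·ΔT/ln(r₂/r₁) = 2π × 47.6 × 182.7 / ln(0.0559/0.0475) = 3.36×10^5 W/m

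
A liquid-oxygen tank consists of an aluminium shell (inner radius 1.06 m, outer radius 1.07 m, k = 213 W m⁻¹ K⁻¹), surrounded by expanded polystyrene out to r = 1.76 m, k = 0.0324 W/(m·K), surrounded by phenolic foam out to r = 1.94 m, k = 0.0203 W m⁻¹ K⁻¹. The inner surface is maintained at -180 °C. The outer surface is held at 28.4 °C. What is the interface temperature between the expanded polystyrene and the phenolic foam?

Series thermal resistances, inner to outer:
  R_aluminium = (1/1.06 − 1/1.07)/(4πk) = 0.008817/(4π·213) = 3.294×10^-6 K/W
  R_expanded polystyrene = (1/1.07 − 1/1.76)/(4πk) = 0.3664/(4π·0.0324) = 0.8999 K/W
  R_phenolic foam = (1/1.76 − 1/1.94)/(4πk) = 0.05272/(4π·0.0203) = 0.2067 K/W
ΣR = 3.294×10^-6 + 0.8999 + 0.2067 = 1.107 K/W
Q = ΔT/ΣR = (-180 °C − 28.4 °C)/1.107 = -188.3 W
From the inner boundary to the expanded polystyrene/phenolic foam interface, ΣR_partial = 0.8999 K/W.
T_interface = T_in − Q·ΣR_partial = -180 °C − (-188.3)(0.8999) = -10.5 °C

T = -10.5 °C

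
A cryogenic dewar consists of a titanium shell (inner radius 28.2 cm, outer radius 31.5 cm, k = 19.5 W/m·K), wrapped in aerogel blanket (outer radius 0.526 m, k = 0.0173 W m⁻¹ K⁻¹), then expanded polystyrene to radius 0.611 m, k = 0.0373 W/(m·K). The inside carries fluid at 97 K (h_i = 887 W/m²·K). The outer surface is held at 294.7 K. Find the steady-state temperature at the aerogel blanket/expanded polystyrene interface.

Treat each layer as a resistance in series:
  R_conv,in = 1/(4πr²h) = 1/(4π·0.282²·887) = 0.001128 K/W
  R_titanium = (1/0.282 − 1/0.315)/(4πk) = 0.3715/(4π·19.5) = 0.001516 K/W
  R_aerogel blanket = (1/0.315 − 1/0.526)/(4πk) = 1.273/(4π·0.0173) = 5.858 K/W
  R_expanded polystyrene = (1/0.526 − 1/0.611)/(4πk) = 0.2645/(4π·0.0373) = 0.5643 K/W
ΣR = 0.001128 + 0.001516 + 5.858 + 0.5643 = 6.425 K/W
Q = ΔT/ΣR = (97 K − 294.7 K)/6.425 = -30.77 W
From the inner boundary to the aerogel blanket/expanded polystyrene interface, ΣR_partial = 5.861 K/W.
T_interface = T_in − Q·ΣR_partial = 97 K − (-30.77)(5.861) = 277.3 K

T = 277.3 K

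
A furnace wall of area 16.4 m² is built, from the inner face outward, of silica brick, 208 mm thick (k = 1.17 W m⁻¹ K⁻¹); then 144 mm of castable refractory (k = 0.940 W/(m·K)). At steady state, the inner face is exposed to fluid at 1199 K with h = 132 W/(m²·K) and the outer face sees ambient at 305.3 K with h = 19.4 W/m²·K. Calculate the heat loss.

Resistance network (inner→outer):
  R_conv,in = 1/(hA) = 1/(132·16.4) = 4.619×10^-4 K/W
  R_silica brick = L/(kA) = 0.208/(1.17·16.4) = 0.01084 K/W
  R_castable refractory = L/(kA) = 0.144/(0.940·16.4) = 0.009341 K/W
  R_conv,out = 1/(hA) = 1/(19.4·16.4) = 0.003143 K/W
ΣR = 4.619×10^-4 + 0.01084 + 0.009341 + 0.003143 = 0.02379 K/W
Q = ΔT/ΣR = (1199 K − 305.3 K)/0.02379 = 37600 W

Q = 37600 W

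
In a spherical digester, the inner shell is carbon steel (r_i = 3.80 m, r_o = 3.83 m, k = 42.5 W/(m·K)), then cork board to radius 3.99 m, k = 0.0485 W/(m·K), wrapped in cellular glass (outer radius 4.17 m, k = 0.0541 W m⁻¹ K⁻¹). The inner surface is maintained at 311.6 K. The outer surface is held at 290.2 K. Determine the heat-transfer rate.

Series thermal resistances, inner to outer:
  R_carbon steel = (1/3.80 − 1/3.83)/(4πk) = 0.002061/(4π·42.5) = 3.860×10^-6 K/W
  R_cork board = (1/3.83 − 1/3.99)/(4πk) = 0.01047/(4π·0.0485) = 0.01718 K/W
  R_cellular glass = (1/3.99 − 1/4.17)/(4πk) = 0.01082/(4π·0.0541) = 0.01591 K/W
ΣR = 3.860×10^-6 + 0.01718 + 0.01591 = 0.03309 K/W
Q = ΔT/ΣR = (311.6 K − 290.2 K)/0.03309 = 647 W

Q = 647 W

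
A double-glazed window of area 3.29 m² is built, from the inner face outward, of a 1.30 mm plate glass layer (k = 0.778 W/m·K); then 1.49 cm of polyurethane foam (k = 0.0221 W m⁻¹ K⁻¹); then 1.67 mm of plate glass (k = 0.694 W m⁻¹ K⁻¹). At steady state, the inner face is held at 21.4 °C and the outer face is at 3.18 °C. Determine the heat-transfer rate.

Treat each layer as a resistance in series:
  R_plate glass = L/(kA) = 0.00130/(0.778·3.29) = 5.079×10^-4 K/W
  R_polyurethane foam = L/(kA) = 0.0149/(0.0221·3.29) = 0.2049 K/W
  R_plate glass = L/(kA) = 0.00167/(0.694·3.29) = 7.314×10^-4 K/W
ΣR = 5.079×10^-4 + 0.2049 + 7.314×10^-4 = 0.2061 K/W
Q = ΔT/ΣR = (21.4 °C − 3.18 °C)/0.2061 = 88.4 W

Q = 88.4 W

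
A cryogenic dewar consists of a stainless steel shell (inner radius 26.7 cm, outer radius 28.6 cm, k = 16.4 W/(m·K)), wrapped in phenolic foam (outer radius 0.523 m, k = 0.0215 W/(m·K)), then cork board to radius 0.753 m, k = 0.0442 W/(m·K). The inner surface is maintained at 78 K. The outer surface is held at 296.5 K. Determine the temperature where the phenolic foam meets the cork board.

Series thermal resistances, inner to outer:
  R_stainless steel = (1/0.267 − 1/0.286)/(4πk) = 0.2488/(4π·16.4) = 0.001207 K/W
  R_phenolic foam = (1/0.286 − 1/0.523)/(4πk) = 1.584/(4π·0.0215) = 5.865 K/W
  R_cork board = (1/0.523 − 1/0.753)/(4πk) = 0.5840/(4π·0.0442) = 1.051 K/W
ΣR = 0.001207 + 5.865 + 1.051 = 6.917 K/W
Q = ΔT/ΣR = (78 K − 296.5 K)/6.917 = -31.59 W
From the inner boundary to the phenolic foam/cork board interface, ΣR_partial = 5.866 K/W.
T_interface = T_in − Q·ΣR_partial = 78 K − (-31.59)(5.866) = 263.3 K

T = 263.3 K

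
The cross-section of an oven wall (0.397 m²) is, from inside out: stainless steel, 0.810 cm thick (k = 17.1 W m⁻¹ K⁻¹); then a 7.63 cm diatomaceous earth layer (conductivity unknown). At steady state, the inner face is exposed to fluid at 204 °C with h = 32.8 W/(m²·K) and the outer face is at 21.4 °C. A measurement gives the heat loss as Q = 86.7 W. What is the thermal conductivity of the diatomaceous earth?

k = 0.0948 W/m·K

ΣR = ΔT/Q = |204 − 21.4|/86.7 = 2.106 K/W
Known resistances:
  R_conv,in = 1/(hA) = 1/(32.8·0.397) = 0.07680 K/W
  R_stainless steel = L/(kA) = 0.00810/(17.1·0.397) = 0.001193 K/W
R_diatomaceous earth = ΣR − ΣR_known = 2.106 − 0.07799 = 2.028 K/W
L/(kA) = 2.028 ⇒ k = 0.0763/(2.028·0.397) = 0.0948 W/m·K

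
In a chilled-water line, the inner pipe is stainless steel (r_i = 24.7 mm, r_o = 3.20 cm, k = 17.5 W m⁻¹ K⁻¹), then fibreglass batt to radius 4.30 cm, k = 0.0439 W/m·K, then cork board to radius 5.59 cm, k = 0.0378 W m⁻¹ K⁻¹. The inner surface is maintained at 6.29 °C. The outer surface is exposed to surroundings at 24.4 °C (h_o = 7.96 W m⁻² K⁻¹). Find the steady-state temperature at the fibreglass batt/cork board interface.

T = 14.0 °C

Treat each layer as a resistance in series:
  R'_stainless steel = ln(0.0320/0.0247)/(2πk) = 0.2589/(2π·17.5) = 0.002355 m·K/W
  R'_fibreglass batt = ln(0.0430/0.0320)/(2πk) = 0.2955/(2π·0.0439) = 1.071 m·K/W
  R'_cork board = ln(0.0559/0.0430)/(2πk) = 0.2624/(2π·0.0378) = 1.105 m·K/W
  R'_conv,out = 1/(2πr h) = 1/(2π·0.0559·7.96) = 0.3577 m·K/W
ΣR = 0.002355 + 1.071 + 1.105 + 0.3577 = 2.536 m·K/W
Q' = ΔT/ΣR = (6.29 °C − 24.4 °C)/2.536 = -7.141 W/m
From the inner boundary to the fibreglass batt/cork board interface, ΣR_partial = 1.073 m·K/W.
T_interface = T_in − Q'·ΣR_partial = 6.29 °C − (-7.141)(1.073) = 14.0 °C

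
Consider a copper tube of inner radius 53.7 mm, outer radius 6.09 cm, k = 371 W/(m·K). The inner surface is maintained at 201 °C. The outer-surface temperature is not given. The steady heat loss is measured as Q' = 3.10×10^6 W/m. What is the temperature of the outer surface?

Series resistances:
  R'_copper = ln(0.0609/0.0537)/(2πk) = 0.1258/(2π·371) = 5.398×10^-5 m·K/W
ΣR = 5.398×10^-5 m·K/W
ΔT = Q'·ΣR = 3.10×10^6 × 5.398×10^-5 = 167.3 K
Heat flows outward, so T_out = T_in − ΔT = 201 − 167.3 = 33.7 °C

T_out = 33.7 °C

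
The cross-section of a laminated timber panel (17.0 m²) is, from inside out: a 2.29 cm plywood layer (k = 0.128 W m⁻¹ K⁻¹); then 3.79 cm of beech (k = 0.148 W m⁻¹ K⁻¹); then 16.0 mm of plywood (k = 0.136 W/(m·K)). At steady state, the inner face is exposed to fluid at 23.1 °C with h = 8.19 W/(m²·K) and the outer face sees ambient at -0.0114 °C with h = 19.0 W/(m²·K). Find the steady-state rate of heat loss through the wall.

Series thermal resistances, inner to outer:
  R_conv,in = 1/(hA) = 1/(8.19·17.0) = 0.007182 K/W
  R_plywood = L/(kA) = 0.0229/(0.128·17.0) = 0.01052 K/W
  R_beech = L/(kA) = 0.0379/(0.148·17.0) = 0.01506 K/W
  R_plywood = L/(kA) = 0.0160/(0.136·17.0) = 0.006920 K/W
  R_conv,out = 1/(hA) = 1/(19.0·17.0) = 0.003096 K/W
ΣR = 0.007182 + 0.01052 + 0.01506 + 0.006920 + 0.003096 = 0.04278 K/W
Q = ΔT/ΣR = (23.1 °C − -0.0114 °C)/0.04278 = 540 W

Q = 540 W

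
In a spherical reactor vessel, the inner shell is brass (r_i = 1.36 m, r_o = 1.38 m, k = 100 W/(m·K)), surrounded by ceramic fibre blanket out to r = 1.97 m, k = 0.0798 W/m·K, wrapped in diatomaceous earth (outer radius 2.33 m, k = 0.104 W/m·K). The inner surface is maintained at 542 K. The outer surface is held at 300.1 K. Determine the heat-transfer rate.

Resistance network (inner→outer):
  R_brass = (1/1.36 − 1/1.38)/(4πk) = 0.01066/(4π·100) = 8.480×10^-6 K/W
  R_ceramic fibre blanket = (1/1.38 − 1/1.97)/(4πk) = 0.2170/(4π·0.0798) = 0.2164 K/W
  R_diatomaceous earth = (1/1.97 − 1/2.33)/(4πk) = 0.07843/(4π·0.104) = 0.06001 K/W
ΣR = 8.480×10^-6 + 0.2164 + 0.06001 = 0.2764 K/W
Q = ΔT/ΣR = (542 K − 300.1 K)/0.2764 = 875 W

Q = 875 W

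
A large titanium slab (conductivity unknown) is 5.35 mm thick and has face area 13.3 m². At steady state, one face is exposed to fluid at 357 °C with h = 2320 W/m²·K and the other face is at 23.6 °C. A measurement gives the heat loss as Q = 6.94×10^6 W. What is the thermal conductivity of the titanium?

k = 25.7 W/m·K

ΣR = ΔT/Q = |357 − 23.6|/6.94×10^6 = 4.804×10^-5 K/W
Known resistances:
  R_conv,in = 1/(hA) = 1/(2320·13.3) = 3.241×10^-5 K/W
R_titanium = ΣR − ΣR_known = 4.804×10^-5 − 3.241×10^-5 = 1.563×10^-5 K/W
L/(kA) = 1.563×10^-5 ⇒ k = 0.00535/(1.563×10^-5·13.3) = 25.7 W/m·K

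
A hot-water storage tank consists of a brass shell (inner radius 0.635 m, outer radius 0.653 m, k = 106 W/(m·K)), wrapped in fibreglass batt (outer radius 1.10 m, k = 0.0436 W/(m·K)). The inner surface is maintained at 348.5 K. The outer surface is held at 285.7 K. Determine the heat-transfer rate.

Series thermal resistances, inner to outer:
  R_brass = (1/0.635 − 1/0.653)/(4πk) = 0.04341/(4π·106) = 3.259×10^-5 K/W
  R_fibreglass batt = (1/0.653 − 1/1.10)/(4πk) = 0.6223/(4π·0.0436) = 1.136 K/W
ΣR = 3.259×10^-5 + 1.136 = 1.136 K/W
Q = ΔT/ΣR = (348.5 K − 285.7 K)/1.136 = 55.3 W

Q = 55.3 W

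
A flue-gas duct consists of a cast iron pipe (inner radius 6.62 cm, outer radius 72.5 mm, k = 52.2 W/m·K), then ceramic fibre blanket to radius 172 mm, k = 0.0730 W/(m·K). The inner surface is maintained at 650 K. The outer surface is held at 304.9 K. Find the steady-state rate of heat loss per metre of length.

Q' = 183 W/m

Series thermal resistances, inner to outer:
  R'_cast iron = ln(0.0725/0.0662)/(2πk) = 0.09091/(2π·52.2) = 2.772×10^-4 m·K/W
  R'_ceramic fibre blanket = ln(0.172/0.0725)/(2πk) = 0.8639/(2π·0.0730) = 1.883 m·K/W
ΣR = 2.772×10^-4 + 1.883 = 1.883 m·K/W
Q' = ΔT/ΣR = (650 K − 304.9 K)/1.883 = 183 W/m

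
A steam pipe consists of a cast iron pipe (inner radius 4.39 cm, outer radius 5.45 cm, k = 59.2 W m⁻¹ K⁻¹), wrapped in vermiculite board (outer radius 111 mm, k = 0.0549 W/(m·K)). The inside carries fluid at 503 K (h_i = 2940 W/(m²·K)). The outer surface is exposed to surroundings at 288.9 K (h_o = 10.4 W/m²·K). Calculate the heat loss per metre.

Q' = 97.2 W/m

Resistance network (inner→outer):
  R'_conv,in = 1/(2πr h) = 1/(2π·0.0439·2940) = 0.001233 m·K/W
  R'_cast iron = ln(0.0545/0.0439)/(2πk) = 0.2163/(2π·59.2) = 5.815×10^-4 m·K/W
  R'_vermiculite board = ln(0.111/0.0545)/(2πk) = 0.7113/(2π·0.0549) = 2.062 m·K/W
  R'_conv,out = 1/(2πr h) = 1/(2π·0.111·10.4) = 0.1379 m·K/W
ΣR = 0.001233 + 5.815×10^-4 + 2.062 + 0.1379 = 2.202 m·K/W
Q' = ΔT/ΣR = (503 K − 288.9 K)/2.202 = 97.2 W/m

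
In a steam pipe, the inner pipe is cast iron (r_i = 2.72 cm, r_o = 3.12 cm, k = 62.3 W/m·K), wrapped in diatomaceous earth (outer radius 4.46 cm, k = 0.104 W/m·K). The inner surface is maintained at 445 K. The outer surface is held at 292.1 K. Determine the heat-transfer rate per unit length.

Resistance network (inner→outer):
  R'_cast iron = ln(0.0312/0.0272)/(2πk) = 0.1372/(2π·62.3) = 3.505×10^-4 m·K/W
  R'_diatomaceous earth = ln(0.0446/0.0312)/(2πk) = 0.3573/(2π·0.104) = 0.5468 m·K/W
ΣR = 3.505×10^-4 + 0.5468 = 0.5472 m·K/W
Q' = ΔT/ΣR = (445 K − 292.1 K)/0.5472 = 279 W/m

Q' = 279 W/m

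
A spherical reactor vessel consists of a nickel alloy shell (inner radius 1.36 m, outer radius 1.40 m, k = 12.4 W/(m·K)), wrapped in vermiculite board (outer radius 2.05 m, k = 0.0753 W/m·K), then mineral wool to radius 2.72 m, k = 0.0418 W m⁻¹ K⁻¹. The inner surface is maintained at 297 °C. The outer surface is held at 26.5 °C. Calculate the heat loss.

Q = 578 W

Resistance network (inner→outer):
  R_nickel alloy = (1/1.36 − 1/1.40)/(4πk) = 0.02101/(4π·12.4) = 1.348×10^-4 K/W
  R_vermiculite board = (1/1.40 − 1/2.05)/(4πk) = 0.2265/(4π·0.0753) = 0.2393 K/W
  R_mineral wool = (1/2.05 − 1/2.72)/(4πk) = 0.1202/(4π·0.0418) = 0.2288 K/W
ΣR = 1.348×10^-4 + 0.2393 + 0.2288 = 0.4682 K/W
Q = ΔT/ΣR = (297 °C − 26.5 °C)/0.4682 = 578 W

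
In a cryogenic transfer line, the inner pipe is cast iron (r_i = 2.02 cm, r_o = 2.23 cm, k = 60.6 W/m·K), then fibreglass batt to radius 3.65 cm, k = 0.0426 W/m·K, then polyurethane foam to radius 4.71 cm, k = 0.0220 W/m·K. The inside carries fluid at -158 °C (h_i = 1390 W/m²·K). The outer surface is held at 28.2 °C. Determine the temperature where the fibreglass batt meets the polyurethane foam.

T = -64.8 °C

Treat each layer as a resistance in series:
  R'_conv,in = 1/(2πr h) = 1/(2π·0.0202·1390) = 0.005668 m·K/W
  R'_cast iron = ln(0.0223/0.0202)/(2πk) = 0.09890/(2π·60.6) = 2.598×10^-4 m·K/W
  R'_fibreglass batt = ln(0.0365/0.0223)/(2πk) = 0.4927/(2π·0.0426) = 1.841 m·K/W
  R'_polyurethane foam = ln(0.0471/0.0365)/(2πk) = 0.2550/(2π·0.0220) = 1.844 m·K/W
ΣR = 0.005668 + 2.598×10^-4 + 1.841 + 1.844 = 3.691 m·K/W
Q' = ΔT/ΣR = (-158 °C − 28.2 °C)/3.691 = -50.45 W/m
From the inner boundary to the fibreglass batt/polyurethane foam interface, ΣR_partial = 1.847 m·K/W.
T_interface = T_in − Q'·ΣR_partial = -158 °C − (-50.45)(1.847) = -64.8 °C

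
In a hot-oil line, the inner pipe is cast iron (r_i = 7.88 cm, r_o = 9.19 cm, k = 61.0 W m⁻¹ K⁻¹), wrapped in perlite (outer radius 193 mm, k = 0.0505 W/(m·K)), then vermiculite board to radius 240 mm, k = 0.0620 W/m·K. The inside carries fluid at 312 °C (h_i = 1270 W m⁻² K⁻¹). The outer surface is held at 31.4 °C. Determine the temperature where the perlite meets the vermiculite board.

Resistance network (inner→outer):
  R'_conv,in = 1/(2πr h) = 1/(2π·0.0788·1270) = 0.001590 m·K/W
  R'_cast iron = ln(0.0919/0.0788)/(2πk) = 0.1538/(2π·61.0) = 4.012×10^-4 m·K/W
  R'_perlite = ln(0.193/0.0919)/(2πk) = 0.7420/(2π·0.0505) = 2.338 m·K/W
  R'_vermiculite board = ln(0.240/0.193)/(2πk) = 0.2179/(2π·0.0620) = 0.5595 m·K/W
ΣR = 0.001590 + 4.012×10^-4 + 2.338 + 0.5595 = 2.899 m·K/W
Q' = ΔT/ΣR = (312 °C − 31.4 °C)/2.899 = 96.79 W/m
From the inner boundary to the perlite/vermiculite board interface, ΣR_partial = 2.340 m·K/W.
T_interface = T_in − Q'·ΣR_partial = 312 °C − (96.79)(2.340) = 85.5 °C

T = 85.5 °C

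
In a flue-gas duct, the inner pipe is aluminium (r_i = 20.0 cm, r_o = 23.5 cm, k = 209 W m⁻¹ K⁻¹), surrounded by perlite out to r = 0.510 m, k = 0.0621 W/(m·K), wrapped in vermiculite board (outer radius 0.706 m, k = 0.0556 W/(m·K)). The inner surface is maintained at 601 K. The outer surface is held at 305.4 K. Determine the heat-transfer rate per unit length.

Q' = 101 W/m

Treat each layer as a resistance in series:
  R'_aluminium = ln(0.235/0.200)/(2πk) = 0.1613/(2π·209) = 1.228×10^-4 m·K/W
  R'_perlite = ln(0.510/0.235)/(2πk) = 0.7748/(2π·0.0621) = 1.986 m·K/W
  R'_vermiculite board = ln(0.706/0.510)/(2πk) = 0.3252/(2π·0.0556) = 0.9309 m·K/W
ΣR = 1.228×10^-4 + 1.986 + 0.9309 = 2.917 m·K/W
Q' = ΔT/ΣR = (601 K − 305.4 K)/2.917 = 101 W/m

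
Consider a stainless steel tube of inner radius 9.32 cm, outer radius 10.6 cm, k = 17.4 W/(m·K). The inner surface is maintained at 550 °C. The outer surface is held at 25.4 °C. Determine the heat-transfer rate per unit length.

Q' = 2πk·ΔT/ln(r₂/r₁) = 2π × 17.4 × 524.6 / ln(0.106/0.0932) = 4.46×10^5 W/m

Q' = 446 kW/m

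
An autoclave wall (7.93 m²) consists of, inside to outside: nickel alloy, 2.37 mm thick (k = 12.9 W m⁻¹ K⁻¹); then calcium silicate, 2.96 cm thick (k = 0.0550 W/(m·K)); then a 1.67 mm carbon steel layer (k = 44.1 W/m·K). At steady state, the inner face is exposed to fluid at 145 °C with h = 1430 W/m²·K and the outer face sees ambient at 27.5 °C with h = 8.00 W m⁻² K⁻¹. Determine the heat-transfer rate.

Treat each layer as a resistance in series:
  R_conv,in = 1/(hA) = 1/(1430·7.93) = 8.818×10^-5 K/W
  R_nickel alloy = L/(kA) = 0.00237/(12.9·7.93) = 2.317×10^-5 K/W
  R_calcium silicate = L/(kA) = 0.0296/(0.0550·7.93) = 0.06787 K/W
  R_carbon steel = L/(kA) = 0.00167/(44.1·7.93) = 4.775×10^-6 K/W
  R_conv,out = 1/(hA) = 1/(8.00·7.93) = 0.01576 K/W
ΣR = 8.818×10^-5 + 2.317×10^-5 + 0.06787 + 4.775×10^-6 + 0.01576 = 0.08375 K/W
Q = ΔT/ΣR = (145 °C − 27.5 °C)/0.08375 = 1400 W

Q = 1400 W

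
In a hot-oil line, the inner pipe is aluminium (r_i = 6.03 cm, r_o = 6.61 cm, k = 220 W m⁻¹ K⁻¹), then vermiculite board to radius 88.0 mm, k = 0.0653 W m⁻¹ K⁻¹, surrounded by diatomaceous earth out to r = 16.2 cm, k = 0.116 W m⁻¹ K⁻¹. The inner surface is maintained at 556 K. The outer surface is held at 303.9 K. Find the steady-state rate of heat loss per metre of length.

Treat each layer as a resistance in series:
  R'_aluminium = ln(0.0661/0.0603)/(2πk) = 0.09184/(2π·220) = 6.644×10^-5 m·K/W
  R'_vermiculite board = ln(0.0880/0.0661)/(2πk) = 0.2862/(2π·0.0653) = 0.6975 m·K/W
  R'_diatomaceous earth = ln(0.162/0.0880)/(2πk) = 0.6103/(2π·0.116) = 0.8373 m·K/W
ΣR = 6.644×10^-5 + 0.6975 + 0.8373 = 1.535 m·K/W
Q' = ΔT/ΣR = (556 K − 303.9 K)/1.535 = 164 W/m

Q' = 164 W/m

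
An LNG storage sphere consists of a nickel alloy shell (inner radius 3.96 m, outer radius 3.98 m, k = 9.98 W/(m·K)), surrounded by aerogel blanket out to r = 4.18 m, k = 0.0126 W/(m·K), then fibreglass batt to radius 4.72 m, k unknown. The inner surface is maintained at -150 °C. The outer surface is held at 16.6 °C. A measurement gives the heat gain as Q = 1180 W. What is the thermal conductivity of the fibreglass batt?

k = 0.0334 W/m·K

ΣR = ΔT/Q = |-150 − 16.6|/1180 = 0.1412 K/W
Known resistances:
  R_nickel alloy = (1/3.96 − 1/3.98)/(4πk) = 0.001269/(4π·9.98) = 1.012×10^-5 K/W
  R_aerogel blanket = (1/3.98 − 1/4.18)/(4πk) = 0.01202/(4π·0.0126) = 0.07593 K/W
R_fibreglass batt = ΣR − ΣR_known = 0.1412 − 0.07594 = 0.06526 K/W
(1/r₁−1/r₂)/(4πk) = 0.06526 ⇒ k = 0.02737/(4π·0.06526) = 0.0334 W/m·K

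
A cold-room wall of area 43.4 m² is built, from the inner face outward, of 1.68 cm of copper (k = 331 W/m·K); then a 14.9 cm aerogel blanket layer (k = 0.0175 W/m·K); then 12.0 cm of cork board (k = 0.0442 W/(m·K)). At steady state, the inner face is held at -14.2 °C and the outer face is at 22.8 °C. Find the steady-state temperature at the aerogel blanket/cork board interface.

Resistance network (inner→outer):
  R_copper = L/(kA) = 0.0168/(331·43.4) = 1.169×10^-6 K/W
  R_aerogel blanket = L/(kA) = 0.149/(0.0175·43.4) = 0.1962 K/W
  R_cork board = L/(kA) = 0.120/(0.0442·43.4) = 0.06256 K/W
ΣR = 1.169×10^-6 + 0.1962 + 0.06256 = 0.2588 K/W
Q = ΔT/ΣR = (-14.2 °C − 22.8 °C)/0.2588 = -143.0 W
From the inner boundary to the aerogel blanket/cork board interface, ΣR_partial = 0.1962 K/W.
T_interface = T_in − Q·ΣR_partial = -14.2 °C − (-143.0)(0.1962) = 13.9 °C

T = 13.9 °C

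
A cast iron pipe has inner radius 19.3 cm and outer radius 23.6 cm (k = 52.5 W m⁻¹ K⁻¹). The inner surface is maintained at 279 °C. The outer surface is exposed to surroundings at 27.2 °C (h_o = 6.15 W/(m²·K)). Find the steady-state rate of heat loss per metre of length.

Q' = 2280 W/m

Resistance network (inner→outer):
  R'_cast iron = ln(0.236/0.193)/(2πk) = 0.2011/(2π·52.5) = 6.098×10^-4 m·K/W
  R'_conv,out = 1/(2πr h) = 1/(2π·0.236·6.15) = 0.1097 m·K/W
ΣR = 6.098×10^-4 + 0.1097 = 0.1103 m·K/W
Q' = ΔT/ΣR = (279 °C − 27.2 °C)/0.1103 = 2280 W/m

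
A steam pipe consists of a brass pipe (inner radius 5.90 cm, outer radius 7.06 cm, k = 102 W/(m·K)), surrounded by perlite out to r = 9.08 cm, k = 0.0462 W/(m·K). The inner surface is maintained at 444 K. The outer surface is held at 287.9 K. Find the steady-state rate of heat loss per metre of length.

Resistance network (inner→outer):
  R'_brass = ln(0.0706/0.0590)/(2πk) = 0.1795/(2π·102) = 2.801×10^-4 m·K/W
  R'_perlite = ln(0.0908/0.0706)/(2πk) = 0.2516/(2π·0.0462) = 0.8668 m·K/W
ΣR = 2.801×10^-4 + 0.8668 = 0.8671 m·K/W
Q' = ΔT/ΣR = (444 K − 287.9 K)/0.8671 = 180 W/m

Q' = 180 W/m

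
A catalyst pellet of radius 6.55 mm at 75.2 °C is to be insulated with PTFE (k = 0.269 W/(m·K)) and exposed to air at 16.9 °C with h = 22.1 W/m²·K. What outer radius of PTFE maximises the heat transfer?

r_cr = 2.43 cm

For a sphere, r_cr = 2k_ins/h = 2·0.269/22.1 = 0.0243 m = 2.43 cm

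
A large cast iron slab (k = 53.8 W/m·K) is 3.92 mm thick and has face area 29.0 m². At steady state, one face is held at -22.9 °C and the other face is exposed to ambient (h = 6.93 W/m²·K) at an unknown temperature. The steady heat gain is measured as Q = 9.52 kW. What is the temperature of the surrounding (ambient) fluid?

T_out = 24.5 °C

Sum the resistances:
  R_cast iron = L/(kA) = 0.00392/(53.8·29.0) = 2.512×10^-6 K/W
  R_conv,out = 1/(hA) = 1/(6.93·29.0) = 0.004976 K/W
ΣR = 0.004978 K/W
ΔT = Q·ΣR = 9520 × 0.004978 = 47.39 K
Heat flows inward, so T_out = T_in + ΔT = -22.9 + 47.39 = 24.5 °C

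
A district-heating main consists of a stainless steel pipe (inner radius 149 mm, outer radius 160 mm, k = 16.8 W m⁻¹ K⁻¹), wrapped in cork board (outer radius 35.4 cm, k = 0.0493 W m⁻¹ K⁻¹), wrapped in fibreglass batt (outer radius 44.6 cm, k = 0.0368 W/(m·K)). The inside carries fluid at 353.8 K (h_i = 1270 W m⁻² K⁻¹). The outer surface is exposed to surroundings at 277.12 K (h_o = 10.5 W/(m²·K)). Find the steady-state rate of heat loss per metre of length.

Treat each layer as a resistance in series:
  R'_conv,in = 1/(2πr h) = 1/(2π·0.149·1270) = 8.411×10^-4 m·K/W
  R'_stainless steel = ln(0.160/0.149)/(2πk) = 0.07123/(2π·16.8) = 6.748×10^-4 m·K/W
  R'_cork board = ln(0.354/0.160)/(2πk) = 0.7941/(2π·0.0493) = 2.564 m·K/W
  R'_fibreglass batt = ln(0.446/0.354)/(2πk) = 0.2310/(2π·0.0368) = 0.9991 m·K/W
  R'_conv,out = 1/(2πr h) = 1/(2π·0.446·10.5) = 0.03399 m·K/W
ΣR = 8.411×10^-4 + 6.748×10^-4 + 2.564 + 0.9991 + 0.03399 = 3.599 m·K/W
Q' = ΔT/ΣR = (353.8 K − 277.12 K)/3.599 = 21.3 W/m

Q' = 21.3 W/m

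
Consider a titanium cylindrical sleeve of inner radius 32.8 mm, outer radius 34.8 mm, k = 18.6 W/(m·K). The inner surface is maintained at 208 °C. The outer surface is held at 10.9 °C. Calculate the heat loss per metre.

Q' = 2πk·ΔT/ln(r₂/r₁) = 2π × 18.6 × 197.1 / ln(0.0348/0.0328) = 3.89×10^5 W/m

Q' = 3.89×10^5 W/m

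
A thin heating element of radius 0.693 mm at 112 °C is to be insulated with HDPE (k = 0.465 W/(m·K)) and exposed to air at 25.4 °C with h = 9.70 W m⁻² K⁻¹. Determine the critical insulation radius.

r_cr = 4.79 cm

For a cylinder, r_cr = k_ins/h = 0.465/9.70 = 0.0479 m = 4.79 cm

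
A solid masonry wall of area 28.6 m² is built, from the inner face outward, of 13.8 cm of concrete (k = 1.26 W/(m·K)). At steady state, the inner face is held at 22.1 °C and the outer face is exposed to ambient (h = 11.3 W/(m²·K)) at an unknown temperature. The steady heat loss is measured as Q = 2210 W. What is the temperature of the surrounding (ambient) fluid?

Sum the resistances:
  R_concrete = L/(kA) = 0.138/(1.26·28.6) = 0.003830 K/W
  R_conv,out = 1/(hA) = 1/(11.3·28.6) = 0.003094 K/W
ΣR = 0.006924 K/W
ΔT = Q·ΣR = 2210 × 0.006924 = 15.30 K
Heat flows outward, so T_out = T_in − ΔT = 22.1 − 15.30 = 6.80 °C

T_out = 6.80 °C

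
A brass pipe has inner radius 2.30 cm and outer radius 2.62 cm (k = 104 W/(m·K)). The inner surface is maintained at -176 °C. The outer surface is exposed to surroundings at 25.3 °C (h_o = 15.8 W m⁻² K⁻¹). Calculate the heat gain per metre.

Treat each layer as a resistance in series:
  R'_brass = ln(0.0262/0.0230)/(2πk) = 0.1303/(2π·104) = 1.993×10^-4 m·K/W
  R'_conv,out = 1/(2πr h) = 1/(2π·0.0262·15.8) = 0.3845 m·K/W
ΣR = 1.993×10^-4 + 0.3845 = 0.3847 m·K/W
Q' = ΔT/ΣR = (-176 °C − 25.3 °C)/0.3847 = -523 W/m
(Negative Q' ⇒ heat flows inward; heat gain = 523 W/m.)

Q' = 523 W/m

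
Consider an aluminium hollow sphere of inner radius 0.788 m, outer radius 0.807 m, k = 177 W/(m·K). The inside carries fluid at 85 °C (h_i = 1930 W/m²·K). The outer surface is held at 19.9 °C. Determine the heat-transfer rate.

Series thermal resistances, inner to outer:
  R_conv,in = 1/(4πr²h) = 1/(4π·0.788²·1930) = 6.640×10^-5 K/W
  R_aluminium = (1/0.788 − 1/0.807)/(4πk) = 0.02988/(4π·177) = 1.343×10^-5 K/W
ΣR = 6.640×10^-5 + 1.343×10^-5 = 7.983×10^-5 K/W
Q = ΔT/ΣR = (85 °C − 19.9 °C)/7.983×10^-5 = 8.15×10^5 W

Q = 815 kW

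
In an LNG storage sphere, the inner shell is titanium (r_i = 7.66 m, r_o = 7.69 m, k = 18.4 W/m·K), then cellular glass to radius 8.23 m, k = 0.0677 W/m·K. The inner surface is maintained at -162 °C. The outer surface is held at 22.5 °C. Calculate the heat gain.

Q = 18.4 kW

Resistance network (inner→outer):
  R_titanium = (1/7.66 − 1/7.69)/(4πk) = 5.093×10^-4/(4π·18.4) = 2.203×10^-6 K/W
  R_cellular glass = (1/7.69 − 1/8.23)/(4πk) = 0.008532/(4π·0.0677) = 0.01003 K/W
ΣR = 2.203×10^-6 + 0.01003 = 0.01003 K/W
Q = ΔT/ΣR = (-162 °C − 22.5 °C)/0.01003 = -18400 W
(Negative Q ⇒ heat flows inward; heat gain = 18400 W.)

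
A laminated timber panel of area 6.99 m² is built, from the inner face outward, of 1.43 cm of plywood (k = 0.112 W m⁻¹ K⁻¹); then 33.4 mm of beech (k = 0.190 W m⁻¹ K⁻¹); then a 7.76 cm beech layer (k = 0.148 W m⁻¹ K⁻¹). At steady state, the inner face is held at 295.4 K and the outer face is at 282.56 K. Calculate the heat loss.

Treat each layer as a resistance in series:
  R_plywood = L/(kA) = 0.0143/(0.112·6.99) = 0.01827 K/W
  R_beech = L/(kA) = 0.0334/(0.190·6.99) = 0.02515 K/W
  R_beech = L/(kA) = 0.0776/(0.148·6.99) = 0.07501 K/W
ΣR = 0.01827 + 0.02515 + 0.07501 = 0.1184 K/W
Q = ΔT/ΣR = (295.4 K − 282.56 K)/0.1184 = 108 W

Q = 108 W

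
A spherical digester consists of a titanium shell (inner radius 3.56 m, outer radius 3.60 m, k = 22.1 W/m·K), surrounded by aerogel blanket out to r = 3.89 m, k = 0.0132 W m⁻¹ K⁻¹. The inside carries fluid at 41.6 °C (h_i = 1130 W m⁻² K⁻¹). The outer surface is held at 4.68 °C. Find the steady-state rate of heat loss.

Resistance network (inner→outer):
  R_conv,in = 1/(4πr²h) = 1/(4π·3.56²·1130) = 5.557×10^-6 K/W
  R_titanium = (1/3.56 − 1/3.60)/(4πk) = 0.003121/(4π·22.1) = 1.124×10^-5 K/W
  R_aerogel blanket = (1/3.60 − 1/3.89)/(4πk) = 0.02071/(4π·0.0132) = 0.1248 K/W
ΣR = 5.557×10^-6 + 1.124×10^-5 + 0.1248 = 0.1248 K/W
Q = ΔT/ΣR = (41.6 °C − 4.68 °C)/0.1248 = 296 W

Q = 296 W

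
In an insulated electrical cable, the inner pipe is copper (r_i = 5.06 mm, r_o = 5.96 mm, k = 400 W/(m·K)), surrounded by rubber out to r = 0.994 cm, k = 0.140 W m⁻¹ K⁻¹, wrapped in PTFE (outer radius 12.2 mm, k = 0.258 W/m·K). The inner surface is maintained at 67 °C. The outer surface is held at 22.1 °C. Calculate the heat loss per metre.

Treat each layer as a resistance in series:
  R'_copper = ln(0.00596/0.00506)/(2πk) = 0.1637/(2π·400) = 6.514×10^-5 m·K/W
  R'_rubber = ln(0.00994/0.00596)/(2πk) = 0.5115/(2π·0.140) = 0.5815 m·K/W
  R'_PTFE = ln(0.0122/0.00994)/(2πk) = 0.2049/(2π·0.258) = 0.1264 m·K/W
ΣR = 6.514×10^-5 + 0.5815 + 0.1264 = 0.7080 m·K/W
Q' = ΔT/ΣR = (67 °C − 22.1 °C)/0.7080 = 63.4 W/m

Q' = 63.4 W/m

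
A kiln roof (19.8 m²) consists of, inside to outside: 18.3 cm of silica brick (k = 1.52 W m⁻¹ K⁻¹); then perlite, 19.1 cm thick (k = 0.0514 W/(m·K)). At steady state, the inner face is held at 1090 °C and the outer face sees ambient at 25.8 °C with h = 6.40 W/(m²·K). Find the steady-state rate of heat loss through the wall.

Q = 5280 W

Series thermal resistances, inner to outer:
  R_silica brick = L/(kA) = 0.183/(1.52·19.8) = 0.006081 K/W
  R_perlite = L/(kA) = 0.191/(0.0514·19.8) = 0.1877 K/W
  R_conv,out = 1/(hA) = 1/(6.40·19.8) = 0.007891 K/W
ΣR = 0.006081 + 0.1877 + 0.007891 = 0.2017 K/W
Q = ΔT/ΣR = (1090 °C − 25.8 °C)/0.2017 = 5280 W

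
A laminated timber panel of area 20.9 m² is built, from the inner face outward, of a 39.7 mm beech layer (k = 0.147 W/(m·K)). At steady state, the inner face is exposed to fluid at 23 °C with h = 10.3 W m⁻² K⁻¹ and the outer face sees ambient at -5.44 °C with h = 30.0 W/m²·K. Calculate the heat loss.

Q = 1480 W

Resistance network (inner→outer):
  R_conv,in = 1/(hA) = 1/(10.3·20.9) = 0.004645 K/W
  R_beech = L/(kA) = 0.0397/(0.147·20.9) = 0.01292 K/W
  R_conv,out = 1/(hA) = 1/(30.0·20.9) = 0.001595 K/W
ΣR = 0.004645 + 0.01292 + 0.001595 = 0.01916 K/W
Q = ΔT/ΣR = (23 °C − -5.44 °C)/0.01916 = 1480 W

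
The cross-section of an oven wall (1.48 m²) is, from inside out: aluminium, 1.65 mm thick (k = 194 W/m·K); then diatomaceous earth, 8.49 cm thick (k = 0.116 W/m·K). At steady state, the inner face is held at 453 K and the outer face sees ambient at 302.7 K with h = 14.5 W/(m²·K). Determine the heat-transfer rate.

Series thermal resistances, inner to outer:
  R_aluminium = L/(kA) = 0.00165/(194·1.48) = 5.747×10^-6 K/W
  R_diatomaceous earth = L/(kA) = 0.0849/(0.116·1.48) = 0.4945 K/W
  R_conv,out = 1/(hA) = 1/(14.5·1.48) = 0.04660 K/W
ΣR = 5.747×10^-6 + 0.4945 + 0.04660 = 0.5411 K/W
Q = ΔT/ΣR = (453 K − 302.7 K)/0.5411 = 278 W

Q = 278 W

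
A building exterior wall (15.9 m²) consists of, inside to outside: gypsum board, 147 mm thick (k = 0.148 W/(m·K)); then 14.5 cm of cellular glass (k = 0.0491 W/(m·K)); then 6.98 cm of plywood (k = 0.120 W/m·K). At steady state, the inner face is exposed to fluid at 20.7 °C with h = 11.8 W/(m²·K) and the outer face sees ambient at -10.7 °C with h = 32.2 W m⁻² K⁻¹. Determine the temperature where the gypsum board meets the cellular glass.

Resistance network (inner→outer):
  R_conv,in = 1/(hA) = 1/(11.8·15.9) = 0.005330 K/W
  R_gypsum board = L/(kA) = 0.147/(0.148·15.9) = 0.06247 K/W
  R_cellular glass = L/(kA) = 0.145/(0.0491·15.9) = 0.1857 K/W
  R_plywood = L/(kA) = 0.0698/(0.120·15.9) = 0.03658 K/W
  R_conv,out = 1/(hA) = 1/(32.2·15.9) = 0.001953 K/W
ΣR = 0.005330 + 0.06247 + 0.1857 + 0.03658 + 0.001953 = 0.2920 K/W
Q = ΔT/ΣR = (20.7 °C − -10.7 °C)/0.2920 = 107.5 W
From the inner boundary to the gypsum board/cellular glass interface, ΣR_partial = 0.06780 K/W.
T_interface = T_in − Q·ΣR_partial = 20.7 °C − (107.5)(0.06780) = 13.4 °C

T = 13.4 °C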